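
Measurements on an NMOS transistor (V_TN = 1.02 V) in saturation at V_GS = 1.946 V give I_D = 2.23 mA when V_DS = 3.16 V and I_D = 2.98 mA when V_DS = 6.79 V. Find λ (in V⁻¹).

λ = 0.131 V⁻¹

With V_GS fixed, I_D ∝ (1 + λ V_DS) in saturation, so I_D2/I_D1 = (1 + λ V_DS2)/(1 + λ V_DS1).
2.98/2.23 = 1.336 = (1 + 6.79 λ)/(1 + 3.16 λ).
Solving: λ (I_D1 V_DS2 − I_D2 V_DS1) = I_D2 − I_D1, so λ = (2.98 − 2.23) / (2.23 × 6.79 − 2.98 × 3.16) = 0.75 / 5.72 = 0.131 V⁻¹.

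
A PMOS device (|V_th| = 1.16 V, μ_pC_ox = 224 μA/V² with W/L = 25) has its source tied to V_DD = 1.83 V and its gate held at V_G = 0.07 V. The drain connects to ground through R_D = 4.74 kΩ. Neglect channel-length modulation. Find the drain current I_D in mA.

I_D = 0.361 mA

V_SG = V_DD − V_G = 1.83 − 0.07 = 1.76 V, so V_ov = 1.76 − 1.16 = 0.6 V.
k_p = μ_pC_ox · (W/L) = 5.6 mA/V².
Assume saturation: I_D = ½ k_p V_ov² = 0.5 × 5.6 × 0.6² = 1.01 mA, giving V_SD = V_DD − I_D R_D = 1.83 − 1.01 × 4.74 = -2.95 V.
But -2.95 V < V_ov = 0.6 V, so the device is actually in triode.
In triode I_D = k_p[V_ov V_SD − ½ V_SD²] and I_D = (V_DD − V_SD)/R_D. Equating: 13.3 V_SD² − 16.93 V_SD + 1.83 = 0, giving V_SD = 0.119 V (the root below V_ov).
I_D = (1.83 − 0.119) / 4.74 = 0.361 mA.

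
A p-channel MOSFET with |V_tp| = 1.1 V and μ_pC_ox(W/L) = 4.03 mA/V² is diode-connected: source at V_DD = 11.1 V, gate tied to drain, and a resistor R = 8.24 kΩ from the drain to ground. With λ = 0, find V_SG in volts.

V_SG = 1.85 V

With gate tied to drain, V_SG = V_SD ≥ V_SG − |V_tp|, so the device is in saturation.
KCL at the drain: ½ k_p (V_SG − |V_tp|)² = (V_DD − V_SG)/R.
Let x = V_SG − 1.1. Then 16.6 x² + x − 10 = 0, giving x = 0.747 V (positive root), so V_SG = 1.85 V.
I_D = (V_DD − V_SG)/R = (11.1 − 1.85) / 8.24 = 1.12 mA.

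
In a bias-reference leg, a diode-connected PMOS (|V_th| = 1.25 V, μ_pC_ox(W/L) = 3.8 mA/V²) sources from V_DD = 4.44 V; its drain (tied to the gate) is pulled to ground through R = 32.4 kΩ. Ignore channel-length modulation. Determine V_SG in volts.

With gate tied to drain, V_SG = V_SD ≥ V_SG − |V_th|, so the device is in saturation.
KCL at the drain: ½ k_p (V_SG − |V_th|)² = (V_DD − V_SG)/R.
Let x = V_SG − 1.25. Then 61.6 x² + x − 3.19 = 0, giving x = 0.22 V (positive root), so V_SG = 1.47 V.
I_D = (V_DD − V_SG)/R = (4.44 − 1.47) / 32.4 = 0.0917 mA.

V_SG = 1.47 V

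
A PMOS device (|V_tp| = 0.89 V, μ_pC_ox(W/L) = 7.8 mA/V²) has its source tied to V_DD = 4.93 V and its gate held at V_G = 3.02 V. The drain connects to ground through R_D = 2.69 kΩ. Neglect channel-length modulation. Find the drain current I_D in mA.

V_SG = V_DD − V_G = 4.93 − 3.02 = 1.91 V, so V_ov = 1.91 − 0.89 = 1.02 V.
Assume saturation: I_D = ½ k_p V_ov² = 0.5 × 7.8 × 1.02² = 4.06 mA, giving V_SD = V_DD − I_D R_D = 4.93 − 4.06 × 2.69 = -5.98 V.
But -5.98 V < V_ov = 1.02 V, so the device is actually in triode.
In triode I_D = k_p[V_ov V_SD − ½ V_SD²] and I_D = (V_DD − V_SD)/R_D. Equating: 10.5 V_SD² − 22.4 V_SD + 4.93 = 0, giving V_SD = 0.249 V (the root below V_ov).
I_D = (4.93 − 0.249) / 2.69 = 1.74 mA.

I_D = 1.74 mA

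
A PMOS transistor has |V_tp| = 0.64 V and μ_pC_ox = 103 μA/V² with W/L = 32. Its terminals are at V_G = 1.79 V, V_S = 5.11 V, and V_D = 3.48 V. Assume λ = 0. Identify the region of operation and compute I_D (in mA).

V_SG = V_S − V_G = 5.11 − 1.79 = 3.32 V; V_SD = V_S − V_D = 5.11 − 3.48 = 1.63 V.
k_p = μ_pC_ox · (W/L) = 3.296 mA/V².
V_ov = V_SG − |V_tp| = 3.32 − 0.64 = 2.68 V.
Since V_SD = 1.63 V < V_ov = 2.68 V, the device is in the triode region.
I_D = k_p [V_ov · V_SD − ½ V_SD²] = 3.296 × [2.68 × 1.63 − 0.5 × 1.63²] = 10 mA.

Triode; I_D = 10.0 mA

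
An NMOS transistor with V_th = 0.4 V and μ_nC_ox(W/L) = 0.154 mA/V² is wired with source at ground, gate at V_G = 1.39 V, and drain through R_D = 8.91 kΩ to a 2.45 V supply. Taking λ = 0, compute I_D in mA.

I_D = 0.0755 mA

V_GS = V_G = 1.39 V, so V_ov = 1.39 − 0.4 = 0.99 V.
Assume saturation: I_D = ½ k_n V_ov² = 0.5 × 0.154 × 0.99² = 0.0755 mA, giving V_DS = V_DD − I_D R_D = 2.45 − 0.0755 × 8.91 = 1.78 V.
V_DS = 1.78 V ≥ V_ov = 0.99 V, confirming saturation.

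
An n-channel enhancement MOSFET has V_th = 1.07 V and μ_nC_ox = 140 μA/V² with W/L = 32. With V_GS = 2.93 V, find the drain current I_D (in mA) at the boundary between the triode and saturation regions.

At the boundary V_DS = V_ov = V_GS − V_th = 2.93 − 1.07 = 1.86 V.
k_n = μ_nC_ox · (W/L) = 4.48 mA/V².
I_D = ½ k_n V_ov² = 0.5 × 4.48 × 1.86² = 7.75 mA.

I_D = 7.75 mA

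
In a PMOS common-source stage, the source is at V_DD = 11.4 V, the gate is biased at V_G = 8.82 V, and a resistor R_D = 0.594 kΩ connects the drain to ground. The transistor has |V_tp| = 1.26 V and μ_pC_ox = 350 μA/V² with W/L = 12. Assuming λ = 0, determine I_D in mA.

V_SG = V_DD − V_G = 11.4 − 8.82 = 2.58 V, so V_ov = 2.58 − 1.26 = 1.32 V.
k_p = μ_pC_ox · (W/L) = 4.2 mA/V².
Assume saturation: I_D = ½ k_p V_ov² = 0.5 × 4.2 × 1.32² = 3.66 mA, giving V_SD = V_DD − I_D R_D = 11.4 − 3.66 × 0.594 = 9.23 V.
V_SD = 9.23 V ≥ V_ov = 1.32 V, confirming saturation.

I_D = 3.66 mA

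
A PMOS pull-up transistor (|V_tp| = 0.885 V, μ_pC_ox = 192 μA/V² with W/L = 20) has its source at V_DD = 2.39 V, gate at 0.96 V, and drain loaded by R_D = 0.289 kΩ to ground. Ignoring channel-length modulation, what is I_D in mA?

V_SG = V_DD − V_G = 2.39 − 0.96 = 1.43 V, so V_ov = 1.43 − 0.885 = 0.545 V.
k_p = μ_pC_ox · (W/L) = 3.84 mA/V².
Assume saturation: I_D = ½ k_p V_ov² = 0.5 × 3.84 × 0.545² = 0.57 mA, giving V_SD = V_DD − I_D R_D = 2.39 − 0.57 × 0.289 = 2.23 V.
V_SD = 2.23 V ≥ V_ov = 0.545 V, confirming saturation.

I_D = 0.570 mA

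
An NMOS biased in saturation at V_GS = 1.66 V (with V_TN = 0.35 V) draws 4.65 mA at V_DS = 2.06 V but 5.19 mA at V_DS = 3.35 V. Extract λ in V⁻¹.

With V_GS fixed, I_D ∝ (1 + λ V_DS) in saturation, so I_D2/I_D1 = (1 + λ V_DS2)/(1 + λ V_DS1).
5.19/4.65 = 1.116 = (1 + 3.35 λ)/(1 + 2.06 λ).
Solving: λ (I_D1 V_DS2 − I_D2 V_DS1) = I_D2 − I_D1, so λ = (5.19 − 4.65) / (4.65 × 3.35 − 5.19 × 2.06) = 0.54 / 4.89 = 0.111 V⁻¹.

λ = 0.111 V⁻¹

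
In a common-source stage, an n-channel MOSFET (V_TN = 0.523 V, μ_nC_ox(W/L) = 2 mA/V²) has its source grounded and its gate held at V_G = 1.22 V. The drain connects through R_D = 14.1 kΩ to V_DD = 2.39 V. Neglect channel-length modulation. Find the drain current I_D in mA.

V_GS = V_G = 1.22 V, so V_ov = 1.22 − 0.523 = 0.697 V.
Assume saturation: I_D = ½ k_n V_ov² = 0.5 × 2 × 0.697² = 0.486 mA, giving V_DS = V_DD − I_D R_D = 2.39 − 0.486 × 14.1 = -4.46 V.
But -4.46 V < V_ov = 0.697 V, so the device is actually in triode.
In triode I_D = k_n[V_ov V_DS − ½ V_DS²] and I_D = (V_DD − V_DS)/R_D. Equating: 14.1 V_DS² − 20.66 V_DS + 2.39 = 0, giving V_DS = 0.127 V (the root below V_ov).
I_D = (2.39 − 0.127) / 14.1 = 0.161 mA.

I_D = 0.161 mA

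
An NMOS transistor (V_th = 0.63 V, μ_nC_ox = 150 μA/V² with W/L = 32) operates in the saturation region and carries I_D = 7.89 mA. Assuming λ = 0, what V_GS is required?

k_n = μ_nC_ox · (W/L) = 4.8 mA/V².
In saturation I_D = ½ k_n (V_GS − V_th)², so V_GS − V_th = √(2 I_D / k_n) = √(2 × 7.89 / 4.8) = 1.81 V.
V_GS = 0.63 + 1.81 = 2.44 V.

V_GS = 2.44 V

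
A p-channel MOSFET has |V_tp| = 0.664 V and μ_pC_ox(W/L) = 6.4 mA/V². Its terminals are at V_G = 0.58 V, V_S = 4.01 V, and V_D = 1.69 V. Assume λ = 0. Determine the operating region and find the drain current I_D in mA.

Triode; I_D = 23.8 mA

V_SG = V_S − V_G = 4.01 − 0.58 = 3.43 V; V_SD = V_S − V_D = 4.01 − 1.69 = 2.32 V.
V_ov = V_SG − |V_tp| = 3.43 − 0.664 = 2.77 V.
Since V_SD = 2.32 V < V_ov = 2.77 V, the device is in the triode region.
I_D = k_p [V_ov · V_SD − ½ V_SD²] = 6.4 × [2.77 × 2.32 − 0.5 × 2.32²] = 23.8 mA.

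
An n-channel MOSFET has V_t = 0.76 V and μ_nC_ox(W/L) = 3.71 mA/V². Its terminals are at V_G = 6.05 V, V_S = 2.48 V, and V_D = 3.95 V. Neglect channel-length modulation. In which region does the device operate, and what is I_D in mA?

Triode; I_D = 11.3 mA

V_GS = V_G − V_S = 6.05 − 2.48 = 3.57 V; V_DS = V_D − V_S = 3.95 − 2.48 = 1.47 V.
V_ov = V_GS − V_t = 3.57 − 0.76 = 2.81 V.
Since V_DS = 1.47 V < V_ov = 2.81 V, the device is in the triode region.
I_D = k_n [V_ov · V_DS − ½ V_DS²] = 3.71 × [2.81 × 1.47 − 0.5 × 1.47²] = 11.3 mA.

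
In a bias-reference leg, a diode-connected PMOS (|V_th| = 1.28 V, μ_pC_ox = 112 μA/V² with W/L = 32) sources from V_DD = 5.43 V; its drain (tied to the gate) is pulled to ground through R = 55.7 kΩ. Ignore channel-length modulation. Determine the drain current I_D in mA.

With gate tied to drain, V_SG = V_SD ≥ V_SG − |V_th|, so the device is in saturation.
k_p = μ_pC_ox · (W/L) = 3.584 mA/V².
KCL at the drain: ½ k_p (V_SG − |V_th|)² = (V_DD − V_SG)/R.
Let x = V_SG − 1.28. Then 99.8 x² + x − 4.15 = 0, giving x = 0.199 V (positive root), so V_SG = 1.48 V.
I_D = (V_DD − V_SG)/R = (5.43 − 1.48) / 55.7 = 0.0709 mA.

I_D = 0.0709 mA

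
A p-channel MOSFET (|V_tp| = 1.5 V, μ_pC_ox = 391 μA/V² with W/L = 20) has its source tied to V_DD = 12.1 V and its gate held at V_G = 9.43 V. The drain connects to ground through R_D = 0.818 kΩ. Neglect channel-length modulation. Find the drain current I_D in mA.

I_D = 5.35 mA

V_SG = V_DD − V_G = 12.1 − 9.43 = 2.67 V, so V_ov = 2.67 − 1.5 = 1.17 V.
k_p = μ_pC_ox · (W/L) = 7.82 mA/V².
Assume saturation: I_D = ½ k_p V_ov² = 0.5 × 7.82 × 1.17² = 5.35 mA, giving V_SD = V_DD − I_D R_D = 12.1 − 5.35 × 0.818 = 7.72 V.
V_SD = 7.72 V ≥ V_ov = 1.17 V, confirming saturation.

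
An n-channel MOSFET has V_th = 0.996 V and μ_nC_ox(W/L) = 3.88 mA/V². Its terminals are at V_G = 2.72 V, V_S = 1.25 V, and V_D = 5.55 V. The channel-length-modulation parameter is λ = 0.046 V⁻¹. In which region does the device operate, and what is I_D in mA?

Saturation; I_D = 0.522 mA

V_GS = V_G − V_S = 2.72 − 1.25 = 1.47 V; V_DS = V_D − V_S = 5.55 − 1.25 = 4.3 V.
V_ov = V_GS − V_th = 1.47 − 0.996 = 0.474 V.
Since V_DS = 4.3 V ≥ V_ov = 0.474 V, the device is in saturation.
I_D = ½ k_n V_ov² (1 + λ V_DS) = 0.5 × 3.88 × 0.474² × (1 + 0.046 × 4.3) = 0.522 mA.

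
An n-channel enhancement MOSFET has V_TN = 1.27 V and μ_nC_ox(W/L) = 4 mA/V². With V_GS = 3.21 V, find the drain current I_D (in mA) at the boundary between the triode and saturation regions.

At the boundary V_DS = V_ov = V_GS − V_TN = 3.21 − 1.27 = 1.94 V.
I_D = ½ k_n V_ov² = 0.5 × 4 × 1.94² = 7.53 mA.

I_D = 7.53 mA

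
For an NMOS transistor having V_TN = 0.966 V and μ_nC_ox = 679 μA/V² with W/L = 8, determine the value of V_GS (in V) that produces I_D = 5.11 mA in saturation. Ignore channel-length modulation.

V_GS = 2.34 V

k_n = μ_nC_ox · (W/L) = 5.432 mA/V².
In saturation I_D = ½ k_n (V_GS − V_TN)², so V_GS − V_TN = √(2 I_D / k_n) = √(2 × 5.11 / 5.432) = 1.37 V.
V_GS = 0.966 + 1.37 = 2.34 V.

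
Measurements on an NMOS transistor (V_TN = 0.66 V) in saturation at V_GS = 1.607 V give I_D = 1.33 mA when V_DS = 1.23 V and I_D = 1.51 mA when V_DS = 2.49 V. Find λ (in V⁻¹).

With V_GS fixed, I_D ∝ (1 + λ V_DS) in saturation, so I_D2/I_D1 = (1 + λ V_DS2)/(1 + λ V_DS1).
1.51/1.33 = 1.135 = (1 + 2.49 λ)/(1 + 1.23 λ).
Solving: λ (I_D1 V_DS2 − I_D2 V_DS1) = I_D2 − I_D1, so λ = (1.51 − 1.33) / (1.33 × 2.49 − 1.51 × 1.23) = 0.18 / 1.45 = 0.124 V⁻¹.

λ = 0.124 V⁻¹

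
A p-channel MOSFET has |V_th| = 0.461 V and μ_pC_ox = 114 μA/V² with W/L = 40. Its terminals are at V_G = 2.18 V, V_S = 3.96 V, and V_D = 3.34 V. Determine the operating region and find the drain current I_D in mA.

V_SG = V_S − V_G = 3.96 − 2.18 = 1.78 V; V_SD = V_S − V_D = 3.96 − 3.34 = 0.62 V.
k_p = μ_pC_ox · (W/L) = 4.56 mA/V².
V_ov = V_SG − |V_th| = 1.78 − 0.461 = 1.32 V.
Since V_SD = 0.62 V < V_ov = 1.32 V, the device is in the triode region.
I_D = k_p [V_ov · V_SD − ½ V_SD²] = 4.56 × [1.32 × 0.62 − 0.5 × 0.62²] = 2.85 mA.

Triode; I_D = 2.85 mA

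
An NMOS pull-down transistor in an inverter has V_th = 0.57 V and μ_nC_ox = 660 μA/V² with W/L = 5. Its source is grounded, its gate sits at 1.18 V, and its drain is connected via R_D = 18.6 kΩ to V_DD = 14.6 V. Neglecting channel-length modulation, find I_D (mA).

I_D = 0.614 mA

V_GS = V_G = 1.18 V, so V_ov = 1.18 − 0.57 = 0.61 V.
k_n = μ_nC_ox · (W/L) = 3.3 mA/V².
Assume saturation: I_D = ½ k_n V_ov² = 0.5 × 3.3 × 0.61² = 0.614 mA, giving V_DS = V_DD − I_D R_D = 14.6 − 0.614 × 18.6 = 3.18 V.
V_DS = 3.18 V ≥ V_ov = 0.61 V, confirming saturation.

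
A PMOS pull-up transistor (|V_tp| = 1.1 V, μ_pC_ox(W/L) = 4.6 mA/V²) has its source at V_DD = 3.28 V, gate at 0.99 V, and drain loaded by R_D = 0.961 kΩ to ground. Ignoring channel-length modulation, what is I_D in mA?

V_SG = V_DD − V_G = 3.28 − 0.99 = 2.29 V, so V_ov = 2.29 − 1.1 = 1.19 V.
Assume saturation: I_D = ½ k_p V_ov² = 0.5 × 4.6 × 1.19² = 3.26 mA, giving V_SD = V_DD − I_D R_D = 3.28 − 3.26 × 0.961 = 0.15 V.
But 0.15 V < V_ov = 1.19 V, so the device is actually in triode.
In triode I_D = k_p[V_ov V_SD − ½ V_SD²] and I_D = (V_DD − V_SD)/R_D. Equating: 2.21 V_SD² − 6.261 V_SD + 3.28 = 0, giving V_SD = 0.694 V (the root below V_ov).
I_D = (3.28 − 0.694) / 0.961 = 2.69 mA.

I_D = 2.69 mA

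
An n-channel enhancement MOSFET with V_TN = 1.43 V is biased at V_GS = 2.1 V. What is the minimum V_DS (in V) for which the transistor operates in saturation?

The boundary between triode and saturation is V_DS = V_GS − V_TN = V_ov.
V_ov = 2.1 − 1.43 = 0.67 V.

V_DS,sat = 0.670 V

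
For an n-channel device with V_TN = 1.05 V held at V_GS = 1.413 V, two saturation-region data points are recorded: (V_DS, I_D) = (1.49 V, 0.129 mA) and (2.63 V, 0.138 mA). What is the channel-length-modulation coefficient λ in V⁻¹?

With V_GS fixed, I_D ∝ (1 + λ V_DS) in saturation, so I_D2/I_D1 = (1 + λ V_DS2)/(1 + λ V_DS1).
0.138/0.129 = 1.07 = (1 + 2.63 λ)/(1 + 1.49 λ).
Solving: λ (I_D1 V_DS2 − I_D2 V_DS1) = I_D2 − I_D1, so λ = (0.138 − 0.129) / (0.129 × 2.63 − 0.138 × 1.49) = 0.009 / 0.134 = 0.0673 V⁻¹.

λ = 0.0673 V⁻¹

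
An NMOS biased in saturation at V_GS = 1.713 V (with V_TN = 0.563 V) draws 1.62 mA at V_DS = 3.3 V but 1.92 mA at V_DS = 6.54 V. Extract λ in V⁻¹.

λ = 0.0704 V⁻¹

With V_GS fixed, I_D ∝ (1 + λ V_DS) in saturation, so I_D2/I_D1 = (1 + λ V_DS2)/(1 + λ V_DS1).
1.92/1.62 = 1.185 = (1 + 6.54 λ)/(1 + 3.3 λ).
Solving: λ (I_D1 V_DS2 − I_D2 V_DS1) = I_D2 − I_D1, so λ = (1.92 − 1.62) / (1.62 × 6.54 − 1.92 × 3.3) = 0.3 / 4.26 = 0.0704 V⁻¹.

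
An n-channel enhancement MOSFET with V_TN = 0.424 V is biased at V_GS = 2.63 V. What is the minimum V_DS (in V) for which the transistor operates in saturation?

V_DS,sat = 2.21 V

The boundary between triode and saturation is V_DS = V_GS − V_TN = V_ov.
V_ov = 2.63 − 0.424 = 2.21 V.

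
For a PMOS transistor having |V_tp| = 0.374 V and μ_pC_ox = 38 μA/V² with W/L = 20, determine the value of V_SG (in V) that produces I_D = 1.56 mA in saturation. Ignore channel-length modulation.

k_p = μ_pC_ox · (W/L) = 0.76 mA/V².
In saturation I_D = ½ k_p (V_SG − |V_tp|)², so V_SG − |V_tp| = √(2 I_D / k_p) = √(2 × 1.56 / 0.76) = 2.03 V.
V_SG = 0.374 + 2.03 = 2.4 V.

V_SG = 2.40 V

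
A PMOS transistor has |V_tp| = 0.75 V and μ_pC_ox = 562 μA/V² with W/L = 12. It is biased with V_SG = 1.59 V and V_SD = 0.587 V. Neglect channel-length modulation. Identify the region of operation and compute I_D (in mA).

k_p = μ_pC_ox · (W/L) = 6.744 mA/V².
V_ov = V_SG − |V_tp| = 1.59 − 0.75 = 0.84 V.
Since V_SD = 0.587 V < V_ov = 0.84 V, the device is in the triode region.
I_D = k_p [V_ov · V_SD − ½ V_SD²] = 6.744 × [0.84 × 0.587 − 0.5 × 0.587²] = 2.16 mA.

Triode; I_D = 2.16 mA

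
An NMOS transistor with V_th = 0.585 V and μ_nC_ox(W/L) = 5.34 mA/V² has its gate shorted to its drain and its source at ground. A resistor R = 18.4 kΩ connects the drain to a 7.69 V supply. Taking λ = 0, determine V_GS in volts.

V_GS = 0.955 V

With gate tied to drain, V_GS = V_DS ≥ V_GS − V_th, so the device is in saturation.
KCL at the drain: ½ k_n (V_GS − V_th)² = (V_DD − V_GS)/R.
Let x = V_GS − 0.585. Then 49.1 x² + x − 7.105 = 0, giving x = 0.37 V (positive root), so V_GS = 0.955 V.
I_D = (V_DD − V_GS)/R = (7.69 − 0.955) / 18.4 = 0.366 mA.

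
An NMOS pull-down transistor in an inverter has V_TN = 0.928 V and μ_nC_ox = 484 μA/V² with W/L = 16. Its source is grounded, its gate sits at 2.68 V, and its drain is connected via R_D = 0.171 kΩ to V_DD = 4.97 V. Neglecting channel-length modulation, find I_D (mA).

V_GS = V_G = 2.68 V, so V_ov = 2.68 − 0.928 = 1.75 V.
k_n = μ_nC_ox · (W/L) = 7.744 mA/V².
Assume saturation: I_D = ½ k_n V_ov² = 0.5 × 7.744 × 1.75² = 11.9 mA, giving V_DS = V_DD − I_D R_D = 4.97 − 11.9 × 0.171 = 2.94 V.
V_DS = 2.94 V ≥ V_ov = 1.75 V, confirming saturation.

I_D = 11.9 mA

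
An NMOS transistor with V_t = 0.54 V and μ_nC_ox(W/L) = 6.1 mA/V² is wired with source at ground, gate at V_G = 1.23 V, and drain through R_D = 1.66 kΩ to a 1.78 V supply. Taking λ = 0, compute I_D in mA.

I_D = 0.910 mA

V_GS = V_G = 1.23 V, so V_ov = 1.23 − 0.54 = 0.69 V.
Assume saturation: I_D = ½ k_n V_ov² = 0.5 × 6.1 × 0.69² = 1.45 mA, giving V_DS = V_DD − I_D R_D = 1.78 − 1.45 × 1.66 = -0.63 V.
But -0.63 V < V_ov = 0.69 V, so the device is actually in triode.
In triode I_D = k_n[V_ov V_DS − ½ V_DS²] and I_D = (V_DD − V_DS)/R_D. Equating: 5.06 V_DS² − 7.987 V_DS + 1.78 = 0, giving V_DS = 0.269 V (the root below V_ov).
I_D = (1.78 − 0.269) / 1.66 = 0.91 mA.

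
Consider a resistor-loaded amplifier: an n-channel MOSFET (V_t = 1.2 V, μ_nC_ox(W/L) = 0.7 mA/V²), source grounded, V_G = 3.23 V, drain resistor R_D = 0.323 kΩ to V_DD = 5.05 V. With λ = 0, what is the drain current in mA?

I_D = 1.44 mA

V_GS = V_G = 3.23 V, so V_ov = 3.23 − 1.2 = 2.03 V.
Assume saturation: I_D = ½ k_n V_ov² = 0.5 × 0.7 × 2.03² = 1.44 mA, giving V_DS = V_DD − I_D R_D = 5.05 − 1.44 × 0.323 = 4.58 V.
V_DS = 4.58 V ≥ V_ov = 2.03 V, confirming saturation.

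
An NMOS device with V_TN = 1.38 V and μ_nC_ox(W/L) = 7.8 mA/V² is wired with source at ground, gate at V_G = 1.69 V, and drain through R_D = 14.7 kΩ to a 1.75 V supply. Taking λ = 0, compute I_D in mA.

I_D = 0.115 mA

V_GS = V_G = 1.69 V, so V_ov = 1.69 − 1.38 = 0.31 V.
Assume saturation: I_D = ½ k_n V_ov² = 0.5 × 7.8 × 0.31² = 0.375 mA, giving V_DS = V_DD − I_D R_D = 1.75 − 0.375 × 14.7 = -3.76 V.
But -3.76 V < V_ov = 0.31 V, so the device is actually in triode.
In triode I_D = k_n[V_ov V_DS − ½ V_DS²] and I_D = (V_DD − V_DS)/R_D. Equating: 57.3 V_DS² − 36.54 V_DS + 1.75 = 0, giving V_DS = 0.0522 V (the root below V_ov).
I_D = (1.75 − 0.0522) / 14.7 = 0.115 mA.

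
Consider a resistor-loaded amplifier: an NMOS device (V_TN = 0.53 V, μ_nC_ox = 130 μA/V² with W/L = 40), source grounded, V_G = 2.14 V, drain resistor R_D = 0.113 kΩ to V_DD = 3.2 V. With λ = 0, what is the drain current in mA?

V_GS = V_G = 2.14 V, so V_ov = 2.14 − 0.53 = 1.61 V.
k_n = μ_nC_ox · (W/L) = 5.2 mA/V².
Assume saturation: I_D = ½ k_n V_ov² = 0.5 × 5.2 × 1.61² = 6.74 mA, giving V_DS = V_DD − I_D R_D = 3.2 − 6.74 × 0.113 = 2.44 V.
V_DS = 2.44 V ≥ V_ov = 1.61 V, confirming saturation.

I_D = 6.74 mA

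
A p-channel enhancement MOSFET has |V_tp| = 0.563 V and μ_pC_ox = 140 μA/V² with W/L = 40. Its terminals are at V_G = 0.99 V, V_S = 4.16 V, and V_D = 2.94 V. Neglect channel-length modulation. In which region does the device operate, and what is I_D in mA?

Triode; I_D = 13.6 mA

V_SG = V_S − V_G = 4.16 − 0.99 = 3.17 V; V_SD = V_S − V_D = 4.16 − 2.94 = 1.22 V.
k_p = μ_pC_ox · (W/L) = 5.6 mA/V².
V_ov = V_SG − |V_tp| = 3.17 − 0.563 = 2.61 V.
Since V_SD = 1.22 V < V_ov = 2.61 V, the device is in the triode region.
I_D = k_p [V_ov · V_SD − ½ V_SD²] = 5.6 × [2.61 × 1.22 − 0.5 × 1.22²] = 13.6 mA.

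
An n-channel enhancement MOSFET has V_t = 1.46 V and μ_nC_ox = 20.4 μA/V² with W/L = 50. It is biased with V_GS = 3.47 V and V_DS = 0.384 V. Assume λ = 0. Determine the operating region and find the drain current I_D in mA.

k_n = μ_nC_ox · (W/L) = 1.02 mA/V².
V_ov = V_GS − V_t = 3.47 − 1.46 = 2.01 V.
Since V_DS = 0.384 V < V_ov = 2.01 V, the device is in the triode region.
I_D = k_n [V_ov · V_DS − ½ V_DS²] = 1.02 × [2.01 × 0.384 − 0.5 × 0.384²] = 0.712 mA.

Triode; I_D = 0.712 mA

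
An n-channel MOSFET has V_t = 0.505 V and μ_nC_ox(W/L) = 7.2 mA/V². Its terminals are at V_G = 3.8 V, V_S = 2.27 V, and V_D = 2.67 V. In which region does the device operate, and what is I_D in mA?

V_GS = V_G − V_S = 3.8 − 2.27 = 1.53 V; V_DS = V_D − V_S = 2.67 − 2.27 = 0.4 V.
V_ov = V_GS − V_t = 1.53 − 0.505 = 1.02 V.
Since V_DS = 0.4 V < V_ov = 1.02 V, the device is in the triode region.
I_D = k_n [V_ov · V_DS − ½ V_DS²] = 7.2 × [1.02 × 0.4 − 0.5 × 0.4²] = 2.38 mA.

Triode; I_D = 2.38 mA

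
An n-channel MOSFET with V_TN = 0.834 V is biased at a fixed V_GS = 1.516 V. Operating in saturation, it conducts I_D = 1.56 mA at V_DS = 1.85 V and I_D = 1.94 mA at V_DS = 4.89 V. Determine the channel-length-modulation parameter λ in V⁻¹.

λ = 0.0941 V⁻¹

With V_GS fixed, I_D ∝ (1 + λ V_DS) in saturation, so I_D2/I_D1 = (1 + λ V_DS2)/(1 + λ V_DS1).
1.94/1.56 = 1.244 = (1 + 4.89 λ)/(1 + 1.85 λ).
Solving: λ (I_D1 V_DS2 − I_D2 V_DS1) = I_D2 − I_D1, so λ = (1.94 − 1.56) / (1.56 × 4.89 − 1.94 × 1.85) = 0.38 / 4.04 = 0.0941 V⁻¹.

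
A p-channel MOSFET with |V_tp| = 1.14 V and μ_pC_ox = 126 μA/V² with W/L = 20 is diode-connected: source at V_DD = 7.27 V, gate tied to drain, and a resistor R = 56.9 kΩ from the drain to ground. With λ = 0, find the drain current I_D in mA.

With gate tied to drain, V_SG = V_SD ≥ V_SG − |V_tp|, so the device is in saturation.
k_p = μ_pC_ox · (W/L) = 2.52 mA/V².
KCL at the drain: ½ k_p (V_SG − |V_tp|)² = (V_DD − V_SG)/R.
Let x = V_SG − 1.14. Then 71.7 x² + x − 6.13 = 0, giving x = 0.286 V (positive root), so V_SG = 1.43 V.
I_D = (V_DD − V_SG)/R = (7.27 − 1.43) / 56.9 = 0.103 mA.

I_D = 0.103 mA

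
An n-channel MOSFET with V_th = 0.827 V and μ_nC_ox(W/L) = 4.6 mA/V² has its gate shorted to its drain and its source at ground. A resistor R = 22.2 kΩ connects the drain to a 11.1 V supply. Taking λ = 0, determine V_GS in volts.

V_GS = 1.27 V

With gate tied to drain, V_GS = V_DS ≥ V_GS − V_th, so the device is in saturation.
KCL at the drain: ½ k_n (V_GS − V_th)² = (V_DD − V_GS)/R.
Let x = V_GS − 0.827. Then 51.1 x² + x − 10.27 = 0, giving x = 0.439 V (positive root), so V_GS = 1.27 V.
I_D = (V_DD − V_GS)/R = (11.1 − 1.27) / 22.2 = 0.443 mA.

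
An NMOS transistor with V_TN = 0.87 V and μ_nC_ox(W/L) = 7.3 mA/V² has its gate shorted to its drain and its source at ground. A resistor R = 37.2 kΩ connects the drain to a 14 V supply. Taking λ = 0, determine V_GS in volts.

V_GS = 1.18 V

With gate tied to drain, V_GS = V_DS ≥ V_GS − V_TN, so the device is in saturation.
KCL at the drain: ½ k_n (V_GS − V_TN)² = (V_DD − V_GS)/R.
Let x = V_GS − 0.87. Then 136 x² + x − 13.13 = 0, giving x = 0.307 V (positive root), so V_GS = 1.18 V.
I_D = (V_DD − V_GS)/R = (14 − 1.18) / 37.2 = 0.345 mA.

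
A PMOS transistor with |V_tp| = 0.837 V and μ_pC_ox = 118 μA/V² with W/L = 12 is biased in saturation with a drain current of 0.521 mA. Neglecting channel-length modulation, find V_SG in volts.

k_p = μ_pC_ox · (W/L) = 1.416 mA/V².
In saturation I_D = ½ k_p (V_SG − |V_tp|)², so V_SG − |V_tp| = √(2 I_D / k_p) = √(2 × 0.521 / 1.416) = 0.858 V.
V_SG = 0.837 + 0.858 = 1.69 V.

V_SG = 1.69 V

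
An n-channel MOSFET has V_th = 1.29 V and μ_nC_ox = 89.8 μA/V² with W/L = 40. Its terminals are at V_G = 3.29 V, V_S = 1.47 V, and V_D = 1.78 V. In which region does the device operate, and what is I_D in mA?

Triode; I_D = 0.418 mA

V_GS = V_G − V_S = 3.29 − 1.47 = 1.82 V; V_DS = V_D − V_S = 1.78 − 1.47 = 0.31 V.
k_n = μ_nC_ox · (W/L) = 3.592 mA/V².
V_ov = V_GS − V_th = 1.82 − 1.29 = 0.53 V.
Since V_DS = 0.31 V < V_ov = 0.53 V, the device is in the triode region.
I_D = k_n [V_ov · V_DS − ½ V_DS²] = 3.592 × [0.53 × 0.31 − 0.5 × 0.31²] = 0.418 mA.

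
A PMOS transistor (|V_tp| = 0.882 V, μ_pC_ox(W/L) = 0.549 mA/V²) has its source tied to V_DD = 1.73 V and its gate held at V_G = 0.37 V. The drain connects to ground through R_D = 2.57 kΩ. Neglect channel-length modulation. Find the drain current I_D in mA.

V_SG = V_DD − V_G = 1.73 − 0.37 = 1.36 V, so V_ov = 1.36 − 0.882 = 0.478 V.
Assume saturation: I_D = ½ k_p V_ov² = 0.5 × 0.549 × 0.478² = 0.0627 mA, giving V_SD = V_DD − I_D R_D = 1.73 − 0.0627 × 2.57 = 1.57 V.
V_SD = 1.57 V ≥ V_ov = 0.478 V, confirming saturation.

I_D = 0.0627 mA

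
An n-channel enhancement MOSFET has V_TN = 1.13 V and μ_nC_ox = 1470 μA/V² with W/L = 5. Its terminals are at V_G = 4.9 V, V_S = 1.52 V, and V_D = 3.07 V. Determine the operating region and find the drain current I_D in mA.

Triode; I_D = 16.8 mA

V_GS = V_G − V_S = 4.9 − 1.52 = 3.38 V; V_DS = V_D − V_S = 3.07 − 1.52 = 1.55 V.
k_n = μ_nC_ox · (W/L) = 7.35 mA/V².
V_ov = V_GS − V_TN = 3.38 − 1.13 = 2.25 V.
Since V_DS = 1.55 V < V_ov = 2.25 V, the device is in the triode region.
I_D = k_n [V_ov · V_DS − ½ V_DS²] = 7.35 × [2.25 × 1.55 − 0.5 × 1.55²] = 16.8 mA.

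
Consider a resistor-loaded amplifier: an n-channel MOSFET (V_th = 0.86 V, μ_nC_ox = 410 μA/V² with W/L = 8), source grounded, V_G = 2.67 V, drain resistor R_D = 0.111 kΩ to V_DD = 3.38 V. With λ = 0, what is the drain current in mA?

I_D = 5.37 mA

V_GS = V_G = 2.67 V, so V_ov = 2.67 − 0.86 = 1.81 V.
k_n = μ_nC_ox · (W/L) = 3.28 mA/V².
Assume saturation: I_D = ½ k_n V_ov² = 0.5 × 3.28 × 1.81² = 5.37 mA, giving V_DS = V_DD − I_D R_D = 3.38 − 5.37 × 0.111 = 2.78 V.
V_DS = 2.78 V ≥ V_ov = 1.81 V, confirming saturation.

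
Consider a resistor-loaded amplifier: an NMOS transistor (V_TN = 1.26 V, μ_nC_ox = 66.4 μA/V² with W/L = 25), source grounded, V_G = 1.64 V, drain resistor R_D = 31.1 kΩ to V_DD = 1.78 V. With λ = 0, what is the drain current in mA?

I_D = 0.0541 mA

V_GS = V_G = 1.64 V, so V_ov = 1.64 − 1.26 = 0.38 V.
k_n = μ_nC_ox · (W/L) = 1.66 mA/V².
Assume saturation: I_D = ½ k_n V_ov² = 0.5 × 1.66 × 0.38² = 0.12 mA, giving V_DS = V_DD − I_D R_D = 1.78 − 0.12 × 31.1 = -1.95 V.
But -1.95 V < V_ov = 0.38 V, so the device is actually in triode.
In triode I_D = k_n[V_ov V_DS − ½ V_DS²] and I_D = (V_DD − V_DS)/R_D. Equating: 25.8 V_DS² − 20.62 V_DS + 1.78 = 0, giving V_DS = 0.0985 V (the root below V_ov).
I_D = (1.78 − 0.0985) / 31.1 = 0.0541 mA.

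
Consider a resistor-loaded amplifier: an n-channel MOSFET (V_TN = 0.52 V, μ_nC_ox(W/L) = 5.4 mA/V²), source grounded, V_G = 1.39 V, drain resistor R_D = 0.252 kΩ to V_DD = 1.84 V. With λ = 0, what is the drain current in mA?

I_D = 2.04 mA

V_GS = V_G = 1.39 V, so V_ov = 1.39 − 0.52 = 0.87 V.
Assume saturation: I_D = ½ k_n V_ov² = 0.5 × 5.4 × 0.87² = 2.04 mA, giving V_DS = V_DD − I_D R_D = 1.84 − 2.04 × 0.252 = 1.33 V.
V_DS = 1.33 V ≥ V_ov = 0.87 V, confirming saturation.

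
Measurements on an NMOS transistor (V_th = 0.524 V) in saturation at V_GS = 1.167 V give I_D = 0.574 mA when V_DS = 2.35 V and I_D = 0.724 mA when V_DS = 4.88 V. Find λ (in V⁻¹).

With V_GS fixed, I_D ∝ (1 + λ V_DS) in saturation, so I_D2/I_D1 = (1 + λ V_DS2)/(1 + λ V_DS1).
0.724/0.574 = 1.261 = (1 + 4.88 λ)/(1 + 2.35 λ).
Solving: λ (I_D1 V_DS2 − I_D2 V_DS1) = I_D2 − I_D1, so λ = (0.724 − 0.574) / (0.574 × 4.88 − 0.724 × 2.35) = 0.15 / 1.1 = 0.136 V⁻¹.

λ = 0.136 V⁻¹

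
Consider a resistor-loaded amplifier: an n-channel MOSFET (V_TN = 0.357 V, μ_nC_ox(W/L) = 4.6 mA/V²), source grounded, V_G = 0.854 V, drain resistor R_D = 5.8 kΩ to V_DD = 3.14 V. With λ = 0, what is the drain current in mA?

I_D = 0.488 mA

V_GS = V_G = 0.854 V, so V_ov = 0.854 − 0.357 = 0.497 V.
Assume saturation: I_D = ½ k_n V_ov² = 0.5 × 4.6 × 0.497² = 0.568 mA, giving V_DS = V_DD − I_D R_D = 3.14 − 0.568 × 5.8 = -0.155 V.
But -0.155 V < V_ov = 0.497 V, so the device is actually in triode.
In triode I_D = k_n[V_ov V_DS − ½ V_DS²] and I_D = (V_DD − V_DS)/R_D. Equating: 13.3 V_DS² − 14.26 V_DS + 3.14 = 0, giving V_DS = 0.31 V (the root below V_ov).
I_D = (3.14 − 0.31) / 5.8 = 0.488 mA.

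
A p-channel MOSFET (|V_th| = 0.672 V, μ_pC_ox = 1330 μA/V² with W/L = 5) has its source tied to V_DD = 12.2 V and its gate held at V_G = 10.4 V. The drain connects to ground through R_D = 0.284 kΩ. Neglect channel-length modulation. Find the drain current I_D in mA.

V_SG = V_DD − V_G = 12.2 − 10.4 = 1.8 V, so V_ov = 1.8 − 0.672 = 1.13 V.
k_p = μ_pC_ox · (W/L) = 6.65 mA/V².
Assume saturation: I_D = ½ k_p V_ov² = 0.5 × 6.65 × 1.13² = 4.23 mA, giving V_SD = V_DD − I_D R_D = 12.2 − 4.23 × 0.284 = 11 V.
V_SD = 11 V ≥ V_ov = 1.13 V, confirming saturation.

I_D = 4.23 mA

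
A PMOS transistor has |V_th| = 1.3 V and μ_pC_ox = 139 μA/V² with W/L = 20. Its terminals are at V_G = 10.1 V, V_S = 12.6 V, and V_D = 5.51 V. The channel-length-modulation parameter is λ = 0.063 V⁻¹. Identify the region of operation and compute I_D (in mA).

Saturation; I_D = 2.90 mA

V_SG = V_S − V_G = 12.6 − 10.1 = 2.5 V; V_SD = V_S − V_D = 12.6 − 5.51 = 7.09 V.
k_p = μ_pC_ox · (W/L) = 2.78 mA/V².
V_ov = V_SG − |V_th| = 2.5 − 1.3 = 1.2 V.
Since V_SD = 7.09 V ≥ V_ov = 1.2 V, the device is in saturation.
I_D = ½ k_p V_ov² (1 + λ V_SD) = 0.5 × 2.78 × 1.2² × (1 + 0.063 × 7.09) = 2.9 mA.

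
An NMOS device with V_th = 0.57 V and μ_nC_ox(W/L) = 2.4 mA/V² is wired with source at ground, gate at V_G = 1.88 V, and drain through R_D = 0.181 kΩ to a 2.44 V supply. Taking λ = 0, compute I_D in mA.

V_GS = V_G = 1.88 V, so V_ov = 1.88 − 0.57 = 1.31 V.
Assume saturation: I_D = ½ k_n V_ov² = 0.5 × 2.4 × 1.31² = 2.06 mA, giving V_DS = V_DD − I_D R_D = 2.44 − 2.06 × 0.181 = 2.07 V.
V_DS = 2.07 V ≥ V_ov = 1.31 V, confirming saturation.

I_D = 2.06 mA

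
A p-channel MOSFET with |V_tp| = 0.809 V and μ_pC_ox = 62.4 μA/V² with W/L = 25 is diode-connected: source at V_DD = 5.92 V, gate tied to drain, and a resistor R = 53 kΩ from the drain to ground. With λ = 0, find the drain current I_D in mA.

I_D = 0.0900 mA

With gate tied to drain, V_SG = V_SD ≥ V_SG − |V_tp|, so the device is in saturation.
k_p = μ_pC_ox · (W/L) = 1.56 mA/V².
KCL at the drain: ½ k_p (V_SG − |V_tp|)² = (V_DD − V_SG)/R.
Let x = V_SG − 0.809. Then 41.3 x² + x − 5.111 = 0, giving x = 0.34 V (positive root), so V_SG = 1.15 V.
I_D = (V_DD − V_SG)/R = (5.92 − 1.15) / 53 = 0.09 mA.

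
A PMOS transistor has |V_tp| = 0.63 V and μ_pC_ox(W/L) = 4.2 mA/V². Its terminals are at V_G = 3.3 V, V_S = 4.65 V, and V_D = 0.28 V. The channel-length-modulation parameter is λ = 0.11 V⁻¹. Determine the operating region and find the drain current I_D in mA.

V_SG = V_S − V_G = 4.65 − 3.3 = 1.35 V; V_SD = V_S − V_D = 4.65 − 0.28 = 4.37 V.
V_ov = V_SG − |V_tp| = 1.35 − 0.63 = 0.72 V.
Since V_SD = 4.37 V ≥ V_ov = 0.72 V, the device is in saturation.
I_D = ½ k_p V_ov² (1 + λ V_SD) = 0.5 × 4.2 × 0.72² × (1 + 0.11 × 4.37) = 1.61 mA.

Saturation; I_D = 1.61 mA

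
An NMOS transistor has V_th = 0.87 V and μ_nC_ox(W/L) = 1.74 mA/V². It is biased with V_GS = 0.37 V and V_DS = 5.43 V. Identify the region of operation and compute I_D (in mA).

V_GS = 0.37 V < V_th = 0.87 V, so the transistor is in cutoff.

Cutoff; I_D = 0 mA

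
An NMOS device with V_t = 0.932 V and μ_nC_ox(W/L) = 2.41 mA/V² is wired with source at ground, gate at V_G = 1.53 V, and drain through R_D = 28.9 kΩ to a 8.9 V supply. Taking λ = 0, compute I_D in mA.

V_GS = V_G = 1.53 V, so V_ov = 1.53 − 0.932 = 0.598 V.
Assume saturation: I_D = ½ k_n V_ov² = 0.5 × 2.41 × 0.598² = 0.431 mA, giving V_DS = V_DD − I_D R_D = 8.9 − 0.431 × 28.9 = -3.55 V.
But -3.55 V < V_ov = 0.598 V, so the device is actually in triode.
In triode I_D = k_n[V_ov V_DS − ½ V_DS²] and I_D = (V_DD − V_DS)/R_D. Equating: 34.8 V_DS² − 42.65 V_DS + 8.9 = 0, giving V_DS = 0.267 V (the root below V_ov).
I_D = (8.9 − 0.267) / 28.9 = 0.299 mA.

I_D = 0.299 mA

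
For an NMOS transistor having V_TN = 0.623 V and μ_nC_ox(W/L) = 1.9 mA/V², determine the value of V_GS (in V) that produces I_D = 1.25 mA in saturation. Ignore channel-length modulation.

In saturation I_D = ½ k_n (V_GS − V_TN)², so V_GS − V_TN = √(2 I_D / k_n) = √(2 × 1.25 / 1.9) = 1.15 V.
V_GS = 0.623 + 1.15 = 1.77 V.

V_GS = 1.77 V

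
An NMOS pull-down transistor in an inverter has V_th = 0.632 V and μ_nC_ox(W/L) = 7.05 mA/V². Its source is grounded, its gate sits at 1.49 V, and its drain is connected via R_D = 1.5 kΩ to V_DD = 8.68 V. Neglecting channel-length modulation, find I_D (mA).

V_GS = V_G = 1.49 V, so V_ov = 1.49 − 0.632 = 0.858 V.
Assume saturation: I_D = ½ k_n V_ov² = 0.5 × 7.05 × 0.858² = 2.59 mA, giving V_DS = V_DD − I_D R_D = 8.68 − 2.59 × 1.5 = 4.79 V.
V_DS = 4.79 V ≥ V_ov = 0.858 V, confirming saturation.

I_D = 2.59 mA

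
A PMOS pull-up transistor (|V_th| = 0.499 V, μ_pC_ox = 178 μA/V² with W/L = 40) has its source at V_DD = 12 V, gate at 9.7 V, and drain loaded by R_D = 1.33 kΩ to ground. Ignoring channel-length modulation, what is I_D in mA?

I_D = 8.38 mA

V_SG = V_DD − V_G = 12 − 9.7 = 2.3 V, so V_ov = 2.3 − 0.499 = 1.8 V.
k_p = μ_pC_ox · (W/L) = 7.12 mA/V².
Assume saturation: I_D = ½ k_p V_ov² = 0.5 × 7.12 × 1.8² = 11.5 mA, giving V_SD = V_DD − I_D R_D = 12 − 11.5 × 1.33 = -3.36 V.
But -3.36 V < V_ov = 1.8 V, so the device is actually in triode.
In triode I_D = k_p[V_ov V_SD − ½ V_SD²] and I_D = (V_DD − V_SD)/R_D. Equating: 4.73 V_SD² − 18.05 V_SD + 12 = 0, giving V_SD = 0.857 V (the root below V_ov).
I_D = (12 − 0.857) / 1.33 = 8.38 mA.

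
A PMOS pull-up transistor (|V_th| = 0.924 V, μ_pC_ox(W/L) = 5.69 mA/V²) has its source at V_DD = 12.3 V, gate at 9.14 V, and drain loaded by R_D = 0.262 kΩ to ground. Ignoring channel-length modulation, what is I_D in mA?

V_SG = V_DD − V_G = 12.3 − 9.14 = 3.16 V, so V_ov = 3.16 − 0.924 = 2.24 V.
Assume saturation: I_D = ½ k_p V_ov² = 0.5 × 5.69 × 2.24² = 14.2 mA, giving V_SD = V_DD − I_D R_D = 12.3 − 14.2 × 0.262 = 8.57 V.
V_SD = 8.57 V ≥ V_ov = 2.24 V, confirming saturation.

I_D = 14.2 mA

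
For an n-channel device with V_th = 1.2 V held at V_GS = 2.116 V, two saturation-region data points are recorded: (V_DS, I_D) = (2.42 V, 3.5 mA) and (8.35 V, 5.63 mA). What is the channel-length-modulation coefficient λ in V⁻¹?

With V_GS fixed, I_D ∝ (1 + λ V_DS) in saturation, so I_D2/I_D1 = (1 + λ V_DS2)/(1 + λ V_DS1).
5.63/3.5 = 1.609 = (1 + 8.35 λ)/(1 + 2.42 λ).
Solving: λ (I_D1 V_DS2 − I_D2 V_DS1) = I_D2 − I_D1, so λ = (5.63 − 3.5) / (3.5 × 8.35 − 5.63 × 2.42) = 2.13 / 15.6 = 0.137 V⁻¹.

λ = 0.137 V⁻¹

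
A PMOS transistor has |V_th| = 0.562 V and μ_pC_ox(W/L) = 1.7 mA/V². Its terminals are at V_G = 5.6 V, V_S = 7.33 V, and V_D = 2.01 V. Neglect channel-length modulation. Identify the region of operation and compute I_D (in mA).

Saturation; I_D = 1.16 mA

V_SG = V_S − V_G = 7.33 − 5.6 = 1.73 V; V_SD = V_S − V_D = 7.33 − 2.01 = 5.32 V.
V_ov = V_SG − |V_th| = 1.73 − 0.562 = 1.17 V.
Since V_SD = 5.32 V ≥ V_ov = 1.17 V, the device is in saturation.
I_D = ½ k_p V_ov² = 0.5 × 1.7 × 1.17² = 1.16 mA.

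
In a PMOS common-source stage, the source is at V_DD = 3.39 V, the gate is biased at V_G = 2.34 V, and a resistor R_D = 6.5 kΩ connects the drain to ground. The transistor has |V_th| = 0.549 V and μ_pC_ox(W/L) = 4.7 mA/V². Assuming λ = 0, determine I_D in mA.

I_D = 0.478 mA

V_SG = V_DD − V_G = 3.39 − 2.34 = 1.05 V, so V_ov = 1.05 − 0.549 = 0.501 V.
Assume saturation: I_D = ½ k_p V_ov² = 0.5 × 4.7 × 0.501² = 0.59 mA, giving V_SD = V_DD − I_D R_D = 3.39 − 0.59 × 6.5 = -0.444 V.
But -0.444 V < V_ov = 0.501 V, so the device is actually in triode.
In triode I_D = k_p[V_ov V_SD − ½ V_SD²] and I_D = (V_DD − V_SD)/R_D. Equating: 15.3 V_SD² − 16.31 V_SD + 3.39 = 0, giving V_SD = 0.283 V (the root below V_ov).
I_D = (3.39 − 0.283) / 6.5 = 0.478 mA.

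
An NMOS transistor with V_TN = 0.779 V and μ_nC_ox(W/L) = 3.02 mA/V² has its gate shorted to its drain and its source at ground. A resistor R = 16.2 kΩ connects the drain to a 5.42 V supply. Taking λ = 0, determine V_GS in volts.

V_GS = 1.19 V

With gate tied to drain, V_GS = V_DS ≥ V_GS − V_TN, so the device is in saturation.
KCL at the drain: ½ k_n (V_GS − V_TN)² = (V_DD − V_GS)/R.
Let x = V_GS − 0.779. Then 24.5 x² + x − 4.641 = 0, giving x = 0.416 V (positive root), so V_GS = 1.19 V.
I_D = (V_DD − V_GS)/R = (5.42 − 1.19) / 16.2 = 0.261 mA.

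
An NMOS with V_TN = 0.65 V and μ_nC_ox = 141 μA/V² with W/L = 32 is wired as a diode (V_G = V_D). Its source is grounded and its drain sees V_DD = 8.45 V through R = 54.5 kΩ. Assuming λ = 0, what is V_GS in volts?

With gate tied to drain, V_GS = V_DS ≥ V_GS − V_TN, so the device is in saturation.
k_n = μ_nC_ox · (W/L) = 4.512 mA/V².
KCL at the drain: ½ k_n (V_GS − V_TN)² = (V_DD − V_GS)/R.
Let x = V_GS − 0.65. Then 123 x² + x − 7.8 = 0, giving x = 0.248 V (positive root), so V_GS = 0.898 V.
I_D = (V_DD − V_GS)/R = (8.45 − 0.898) / 54.5 = 0.139 mA.

V_GS = 0.898 V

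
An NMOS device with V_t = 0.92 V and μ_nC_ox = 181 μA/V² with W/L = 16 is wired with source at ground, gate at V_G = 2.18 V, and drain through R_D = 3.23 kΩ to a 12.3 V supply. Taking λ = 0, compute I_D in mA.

I_D = 2.30 mA

V_GS = V_G = 2.18 V, so V_ov = 2.18 − 0.92 = 1.26 V.
k_n = μ_nC_ox · (W/L) = 2.896 mA/V².
Assume saturation: I_D = ½ k_n V_ov² = 0.5 × 2.896 × 1.26² = 2.3 mA, giving V_DS = V_DD − I_D R_D = 12.3 − 2.3 × 3.23 = 4.87 V.
V_DS = 4.87 V ≥ V_ov = 1.26 V, confirming saturation.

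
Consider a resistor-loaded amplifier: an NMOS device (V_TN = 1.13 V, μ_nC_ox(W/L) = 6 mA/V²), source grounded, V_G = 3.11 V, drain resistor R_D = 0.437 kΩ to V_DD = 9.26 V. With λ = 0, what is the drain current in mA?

V_GS = V_G = 3.11 V, so V_ov = 3.11 − 1.13 = 1.98 V.
Assume saturation: I_D = ½ k_n V_ov² = 0.5 × 6 × 1.98² = 11.8 mA, giving V_DS = V_DD − I_D R_D = 9.26 − 11.8 × 0.437 = 4.12 V.
V_DS = 4.12 V ≥ V_ov = 1.98 V, confirming saturation.

I_D = 11.8 mA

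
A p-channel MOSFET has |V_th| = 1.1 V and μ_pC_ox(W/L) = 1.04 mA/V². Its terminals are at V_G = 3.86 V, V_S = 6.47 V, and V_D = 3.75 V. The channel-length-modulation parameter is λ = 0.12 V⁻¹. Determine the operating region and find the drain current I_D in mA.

Saturation; I_D = 1.57 mA

V_SG = V_S − V_G = 6.47 − 3.86 = 2.61 V; V_SD = V_S − V_D = 6.47 − 3.75 = 2.72 V.
V_ov = V_SG − |V_th| = 2.61 − 1.1 = 1.51 V.
Since V_SD = 2.72 V ≥ V_ov = 1.51 V, the device is in saturation.
I_D = ½ k_p V_ov² (1 + λ V_SD) = 0.5 × 1.04 × 1.51² × (1 + 0.12 × 2.72) = 1.57 mA.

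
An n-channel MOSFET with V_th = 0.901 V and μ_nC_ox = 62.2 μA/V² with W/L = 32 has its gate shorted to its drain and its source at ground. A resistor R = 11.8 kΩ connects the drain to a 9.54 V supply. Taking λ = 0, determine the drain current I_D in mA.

I_D = 0.663 mA

With gate tied to drain, V_GS = V_DS ≥ V_GS − V_th, so the device is in saturation.
k_n = μ_nC_ox · (W/L) = 1.99 mA/V².
KCL at the drain: ½ k_n (V_GS − V_th)² = (V_DD − V_GS)/R.
Let x = V_GS − 0.901. Then 11.7 x² + x − 8.639 = 0, giving x = 0.816 V (positive root), so V_GS = 1.72 V.
I_D = (V_DD − V_GS)/R = (9.54 − 1.72) / 11.8 = 0.663 mA.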